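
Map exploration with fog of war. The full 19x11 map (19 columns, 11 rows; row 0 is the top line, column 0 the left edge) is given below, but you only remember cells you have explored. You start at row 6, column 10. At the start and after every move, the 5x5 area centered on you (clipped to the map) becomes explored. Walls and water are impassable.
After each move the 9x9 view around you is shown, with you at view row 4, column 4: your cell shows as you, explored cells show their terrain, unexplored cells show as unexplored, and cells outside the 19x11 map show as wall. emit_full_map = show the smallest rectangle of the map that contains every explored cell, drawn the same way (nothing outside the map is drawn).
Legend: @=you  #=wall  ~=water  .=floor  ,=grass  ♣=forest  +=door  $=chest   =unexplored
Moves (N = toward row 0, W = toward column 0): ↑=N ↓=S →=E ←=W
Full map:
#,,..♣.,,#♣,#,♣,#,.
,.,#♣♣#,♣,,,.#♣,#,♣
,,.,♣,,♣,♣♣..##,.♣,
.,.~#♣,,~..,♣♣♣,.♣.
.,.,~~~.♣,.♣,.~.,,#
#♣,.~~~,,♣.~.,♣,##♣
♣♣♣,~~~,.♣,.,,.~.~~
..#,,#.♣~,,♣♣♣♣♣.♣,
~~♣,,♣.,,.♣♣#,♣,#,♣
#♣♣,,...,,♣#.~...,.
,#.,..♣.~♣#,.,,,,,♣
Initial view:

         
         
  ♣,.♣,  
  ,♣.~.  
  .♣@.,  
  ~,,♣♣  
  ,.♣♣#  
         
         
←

         
         
  .♣,.♣, 
  ,,♣.~. 
  ,.@,., 
  ♣~,,♣♣ 
  ,,.♣♣# 
         
         

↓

         
  .♣,.♣, 
  ,,♣.~. 
  ,.♣,., 
  ♣~@,♣♣ 
  ,,.♣♣# 
  .,,♣#  
         
#########

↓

  .♣,.♣, 
  ,,♣.~. 
  ,.♣,., 
  ♣~,,♣♣ 
  ,,@♣♣# 
  .,,♣#  
  .~♣#,  
#########
#########

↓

  ,,♣.~. 
  ,.♣,., 
  ♣~,,♣♣ 
  ,,.♣♣# 
  .,@♣#  
  .~♣#,  
#########
#########
#########

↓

  ,.♣,., 
  ♣~,,♣♣ 
  ,,.♣♣# 
  .,,♣#  
  .~@#,  
#########
#########
#########
#########

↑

  ,,♣.~. 
  ,.♣,., 
  ♣~,,♣♣ 
  ,,.♣♣# 
  .,@♣#  
  .~♣#,  
#########
#########
#########

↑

  .♣,.♣, 
  ,,♣.~. 
  ,.♣,., 
  ♣~,,♣♣ 
  ,,@♣♣# 
  .,,♣#  
  .~♣#,  
#########
#########


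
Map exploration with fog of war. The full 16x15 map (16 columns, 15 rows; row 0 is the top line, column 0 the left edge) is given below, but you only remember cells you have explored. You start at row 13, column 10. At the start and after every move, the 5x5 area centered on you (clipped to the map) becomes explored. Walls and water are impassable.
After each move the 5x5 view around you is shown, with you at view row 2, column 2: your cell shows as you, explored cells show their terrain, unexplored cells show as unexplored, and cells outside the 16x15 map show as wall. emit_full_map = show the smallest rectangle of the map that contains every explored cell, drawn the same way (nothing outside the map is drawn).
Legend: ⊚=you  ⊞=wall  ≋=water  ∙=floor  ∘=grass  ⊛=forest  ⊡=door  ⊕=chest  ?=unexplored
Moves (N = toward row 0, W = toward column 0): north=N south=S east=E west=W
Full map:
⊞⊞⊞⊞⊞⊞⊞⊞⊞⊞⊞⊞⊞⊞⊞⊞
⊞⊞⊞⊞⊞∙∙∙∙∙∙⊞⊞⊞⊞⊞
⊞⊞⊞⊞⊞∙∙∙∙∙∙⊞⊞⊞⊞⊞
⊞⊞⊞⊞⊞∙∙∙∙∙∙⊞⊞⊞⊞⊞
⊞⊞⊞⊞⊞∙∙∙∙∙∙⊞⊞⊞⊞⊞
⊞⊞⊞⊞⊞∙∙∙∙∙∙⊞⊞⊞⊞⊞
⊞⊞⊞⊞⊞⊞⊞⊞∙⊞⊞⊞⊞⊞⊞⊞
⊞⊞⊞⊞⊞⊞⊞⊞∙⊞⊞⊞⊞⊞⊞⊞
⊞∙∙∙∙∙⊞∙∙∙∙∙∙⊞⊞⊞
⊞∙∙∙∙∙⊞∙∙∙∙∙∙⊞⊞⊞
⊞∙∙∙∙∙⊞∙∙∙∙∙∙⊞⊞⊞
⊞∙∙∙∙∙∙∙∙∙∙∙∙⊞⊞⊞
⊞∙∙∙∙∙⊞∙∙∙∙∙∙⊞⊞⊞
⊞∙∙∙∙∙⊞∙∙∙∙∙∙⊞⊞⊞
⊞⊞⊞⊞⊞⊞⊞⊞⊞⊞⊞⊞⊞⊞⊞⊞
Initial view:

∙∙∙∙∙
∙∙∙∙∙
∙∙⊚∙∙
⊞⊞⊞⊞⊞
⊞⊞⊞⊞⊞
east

∙∙∙∙⊞
∙∙∙∙⊞
∙∙⊚∙⊞
⊞⊞⊞⊞⊞
⊞⊞⊞⊞⊞

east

∙∙∙⊞⊞
∙∙∙⊞⊞
∙∙⊚⊞⊞
⊞⊞⊞⊞⊞
⊞⊞⊞⊞⊞

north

∙∙∙⊞⊞
∙∙∙⊞⊞
∙∙⊚⊞⊞
∙∙∙⊞⊞
⊞⊞⊞⊞⊞

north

∙∙∙⊞⊞
∙∙∙⊞⊞
∙∙⊚⊞⊞
∙∙∙⊞⊞
∙∙∙⊞⊞

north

∙∙∙⊞⊞
∙∙∙⊞⊞
∙∙⊚⊞⊞
∙∙∙⊞⊞
∙∙∙⊞⊞

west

∙∙∙∙⊞
∙∙∙∙⊞
∙∙⊚∙⊞
∙∙∙∙⊞
∙∙∙∙⊞

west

∙∙∙∙∙
∙∙∙∙∙
∙∙⊚∙∙
∙∙∙∙∙
∙∙∙∙∙

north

∙⊞⊞⊞⊞
∙∙∙∙∙
∙∙⊚∙∙
∙∙∙∙∙
∙∙∙∙∙

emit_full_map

∙⊞⊞⊞⊞??
∙∙∙∙∙⊞⊞
∙∙⊚∙∙⊞⊞
∙∙∙∙∙⊞⊞
∙∙∙∙∙⊞⊞
∙∙∙∙∙⊞⊞
∙∙∙∙∙⊞⊞
⊞⊞⊞⊞⊞⊞⊞

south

∙∙∙∙∙
∙∙∙∙∙
∙∙⊚∙∙
∙∙∙∙∙
∙∙∙∙∙


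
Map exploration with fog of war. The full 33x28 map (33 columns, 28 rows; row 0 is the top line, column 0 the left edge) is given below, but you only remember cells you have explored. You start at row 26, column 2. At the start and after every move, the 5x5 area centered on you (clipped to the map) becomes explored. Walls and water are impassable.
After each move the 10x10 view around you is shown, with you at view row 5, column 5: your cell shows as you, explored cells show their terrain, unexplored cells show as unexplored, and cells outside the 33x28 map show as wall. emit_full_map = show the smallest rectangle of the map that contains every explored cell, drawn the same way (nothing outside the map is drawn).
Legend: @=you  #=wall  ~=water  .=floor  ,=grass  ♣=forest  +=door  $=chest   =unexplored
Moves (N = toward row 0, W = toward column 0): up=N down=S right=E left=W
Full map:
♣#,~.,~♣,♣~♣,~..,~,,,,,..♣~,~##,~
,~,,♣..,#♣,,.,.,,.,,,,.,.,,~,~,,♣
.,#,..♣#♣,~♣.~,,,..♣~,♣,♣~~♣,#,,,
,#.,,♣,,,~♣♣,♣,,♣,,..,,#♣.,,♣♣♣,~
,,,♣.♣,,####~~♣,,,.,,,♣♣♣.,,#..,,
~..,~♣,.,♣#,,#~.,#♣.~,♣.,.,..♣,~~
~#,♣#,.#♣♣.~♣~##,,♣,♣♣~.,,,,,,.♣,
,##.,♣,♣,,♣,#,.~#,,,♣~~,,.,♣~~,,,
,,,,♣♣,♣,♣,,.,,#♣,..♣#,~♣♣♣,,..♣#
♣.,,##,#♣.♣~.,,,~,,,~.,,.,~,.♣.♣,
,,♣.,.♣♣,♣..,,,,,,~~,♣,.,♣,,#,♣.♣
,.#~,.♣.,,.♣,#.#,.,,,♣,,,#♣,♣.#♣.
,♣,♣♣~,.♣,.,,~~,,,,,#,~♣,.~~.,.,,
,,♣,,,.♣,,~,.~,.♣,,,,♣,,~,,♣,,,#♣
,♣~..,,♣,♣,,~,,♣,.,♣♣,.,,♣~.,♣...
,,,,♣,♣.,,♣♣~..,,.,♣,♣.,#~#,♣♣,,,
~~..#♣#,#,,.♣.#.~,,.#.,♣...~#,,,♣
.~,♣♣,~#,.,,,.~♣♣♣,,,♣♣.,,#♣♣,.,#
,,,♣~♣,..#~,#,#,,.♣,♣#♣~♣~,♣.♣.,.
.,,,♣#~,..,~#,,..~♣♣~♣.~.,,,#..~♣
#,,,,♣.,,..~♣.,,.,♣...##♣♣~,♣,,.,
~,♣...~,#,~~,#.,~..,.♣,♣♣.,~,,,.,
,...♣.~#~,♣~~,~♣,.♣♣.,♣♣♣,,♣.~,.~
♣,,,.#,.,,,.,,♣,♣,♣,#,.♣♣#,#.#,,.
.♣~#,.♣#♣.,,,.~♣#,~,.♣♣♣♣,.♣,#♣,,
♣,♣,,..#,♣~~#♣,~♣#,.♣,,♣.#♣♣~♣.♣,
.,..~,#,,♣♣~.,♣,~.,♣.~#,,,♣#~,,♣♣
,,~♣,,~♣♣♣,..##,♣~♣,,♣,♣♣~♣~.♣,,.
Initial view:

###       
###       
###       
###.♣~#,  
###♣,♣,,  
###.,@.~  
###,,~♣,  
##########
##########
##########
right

##        
##        
##        
##.♣~#,.  
##♣,♣,,.  
##.,.@~,  
##,,~♣,,  
##########
##########
##########

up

##        
##        
##        
## ,,,.#  
##.♣~#,.  
##♣,♣@,.  
##.,..~,  
##,,~♣,,  
##########
##########

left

###       
###       
###       
###♣,,,.# 
###.♣~#,. 
###♣,@,,. 
###.,..~, 
###,,~♣,, 
##########
##########

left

####      
####      
####      
####♣,,,.#
####.♣~#,.
####♣@♣,,.
####.,..~,
####,,~♣,,
##########
##########

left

#####     
#####     
#####     
#####♣,,,.
#####.♣~#,
#####@,♣,,
#####.,..~
#####,,~♣,
##########
##########

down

#####     
#####     
#####♣,,,.
#####.♣~#,
#####♣,♣,,
#####@,..~
#####,,~♣,
##########
##########
##########

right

####      
####      
####♣,,,.#
####.♣~#,.
####♣,♣,,.
####.@..~,
####,,~♣,,
##########
##########
##########

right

###       
###       
###♣,,,.# 
###.♣~#,. 
###♣,♣,,. 
###.,@.~, 
###,,~♣,, 
##########
##########
##########

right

##        
##        
##♣,,,.#  
##.♣~#,.  
##♣,♣,,.  
##.,.@~,  
##,,~♣,,  
##########
##########
##########

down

##        
##♣,,,.#  
##.♣~#,.  
##♣,♣,,.  
##.,..~,  
##,,~@,,  
##########
##########
##########
##########

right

#         
#♣,,,.#   
#.♣~#,.   
#♣,♣,,..  
#.,..~,#  
#,,~♣@,~  
##########
##########
##########
##########

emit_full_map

♣,,,.# 
.♣~#,. 
♣,♣,,..
.,..~,#
,,~♣@,~

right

          
♣,,,.#    
.♣~#,.    
♣,♣,,..#  
.,..~,#,  
,,~♣,@~♣  
##########
##########
##########
##########

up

          
          
♣,,,.#    
.♣~#,.♣#  
♣,♣,,..#  
.,..~@#,  
,,~♣,,~♣  
##########
##########
##########

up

          
          
          
♣,,,.#,.  
.♣~#,.♣#  
♣,♣,,@.#  
.,..~,#,  
,,~♣,,~♣  
##########
##########

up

          
          
          
   .♣.~#  
♣,,,.#,.  
.♣~#,@♣#  
♣,♣,,..#  
.,..~,#,  
,,~♣,,~♣  
##########

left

#         
#         
#         
#  ..♣.~# 
#♣,,,.#,. 
#.♣~#@.♣# 
#♣,♣,,..# 
#.,..~,#, 
#,,~♣,,~♣ 
##########

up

#         
#         
#         
#  ♣...~  
#  ..♣.~# 
#♣,,,@#,. 
#.♣~#,.♣# 
#♣,♣,,..# 
#.,..~,#, 
#,,~♣,,~♣ 

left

##        
##        
##        
## ,♣...~ 
## ...♣.~#
##♣,,@.#,.
##.♣~#,.♣#
##♣,♣,,..#
##.,..~,#,
##,,~♣,,~♣

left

###       
###       
###       
###~,♣...~
###,...♣.~
###♣,@,.#,
###.♣~#,.♣
###♣,♣,,..
###.,..~,#
###,,~♣,,~

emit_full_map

~,♣...~ 
,...♣.~#
♣,@,.#,.
.♣~#,.♣#
♣,♣,,..#
.,..~,#,
,,~♣,,~♣


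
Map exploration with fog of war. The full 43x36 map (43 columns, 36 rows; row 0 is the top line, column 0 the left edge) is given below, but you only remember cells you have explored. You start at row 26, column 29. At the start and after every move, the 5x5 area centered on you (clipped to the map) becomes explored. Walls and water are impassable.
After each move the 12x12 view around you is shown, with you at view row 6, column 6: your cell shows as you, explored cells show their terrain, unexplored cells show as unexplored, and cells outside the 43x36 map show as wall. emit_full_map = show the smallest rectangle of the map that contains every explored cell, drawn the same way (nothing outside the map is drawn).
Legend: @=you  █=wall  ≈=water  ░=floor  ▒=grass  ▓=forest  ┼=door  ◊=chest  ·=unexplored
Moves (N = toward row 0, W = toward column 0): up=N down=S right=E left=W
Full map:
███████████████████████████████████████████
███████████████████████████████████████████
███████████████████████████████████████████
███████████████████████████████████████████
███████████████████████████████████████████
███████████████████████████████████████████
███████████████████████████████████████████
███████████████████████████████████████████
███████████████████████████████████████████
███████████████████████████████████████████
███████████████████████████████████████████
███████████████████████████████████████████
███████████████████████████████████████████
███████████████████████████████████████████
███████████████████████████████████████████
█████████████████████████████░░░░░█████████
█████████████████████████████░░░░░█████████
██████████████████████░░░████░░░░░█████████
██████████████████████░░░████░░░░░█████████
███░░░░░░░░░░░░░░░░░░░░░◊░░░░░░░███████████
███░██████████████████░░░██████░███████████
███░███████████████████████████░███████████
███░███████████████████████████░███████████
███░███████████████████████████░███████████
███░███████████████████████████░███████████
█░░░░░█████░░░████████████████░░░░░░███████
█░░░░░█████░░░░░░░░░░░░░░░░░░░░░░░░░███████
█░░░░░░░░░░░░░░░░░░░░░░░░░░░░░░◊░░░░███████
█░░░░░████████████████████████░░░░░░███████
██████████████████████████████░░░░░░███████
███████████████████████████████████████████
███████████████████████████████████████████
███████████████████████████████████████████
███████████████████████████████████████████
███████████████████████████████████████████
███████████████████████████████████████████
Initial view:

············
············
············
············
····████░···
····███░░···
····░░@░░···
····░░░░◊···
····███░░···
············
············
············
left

············
············
············
············
····█████░··
····████░░··
····░░@░░░··
····░░░░░◊··
····████░░··
············
············
············

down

············
············
············
····█████░··
····████░░··
····░░░░░░··
····░░@░░◊··
····████░░··
····████░···
············
············
············

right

············
············
············
···█████░···
···████░░···
···░░░░░░···
···░░░@░◊···
···████░░···
···████░░···
············
············
············

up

············
············
············
············
···█████░···
···████░░···
···░░░@░░···
···░░░░░◊···
···████░░···
···████░░···
············
············

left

············
············
············
············
····█████░··
····████░░··
····░░@░░░··
····░░░░░◊··
····████░░··
····████░░··
············
············

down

············
············
············
····█████░··
····████░░··
····░░░░░░··
····░░@░░◊··
····████░░··
····████░░··
············
············
············

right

············
············
············
···█████░···
···████░░···
···░░░░░░···
···░░░@░◊···
···████░░···
···████░░···
············
············
············

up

············
············
············
············
···█████░···
···████░░···
···░░░@░░···
···░░░░░◊···
···████░░···
···████░░···
············
············

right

············
············
············
············
··█████░█···
··████░░░···
··░░░░@░░···
··░░░░░◊░···
··████░░░···
··████░░····
············
············

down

············
············
············
··█████░█···
··████░░░···
··░░░░░░░···
··░░░░@◊░···
··████░░░···
··████░░░···
············
············
············

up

············
············
············
············
··█████░█···
··████░░░···
··░░░░@░░···
··░░░░░◊░···
··████░░░···
··████░░░···
············
············

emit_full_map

█████░█
████░░░
░░░░@░░
░░░░░◊░
████░░░
████░░░

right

············
············
············
············
·█████░██···
·████░░░░···
·░░░░░@░░···
·░░░░░◊░░···
·████░░░░···
·████░░░····
············
············

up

············
············
············
············
····██░██···
·█████░██···
·████░@░░···
·░░░░░░░░···
·░░░░░◊░░···
·████░░░░···
·████░░░····
············

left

············
············
············
············
····███░██··
··█████░██··
··████@░░░··
··░░░░░░░░··
··░░░░░◊░░··
··████░░░░··
··████░░░···
············

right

············
············
············
············
···███░██···
·█████░██···
·████░@░░···
·░░░░░░░░···
·░░░░░◊░░···
·████░░░░···
·████░░░····
············

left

············
············
············
············
····███░██··
··█████░██··
··████@░░░··
··░░░░░░░░··
··░░░░░◊░░··
··████░░░░··
··████░░░···
············

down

············
············
············
····███░██··
··█████░██··
··████░░░░··
··░░░░@░░░··
··░░░░░◊░░··
··████░░░░··
··████░░░···
············
············

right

············
············
············
···███░██···
·█████░██···
·████░░░░···
·░░░░░@░░···
·░░░░░◊░░···
·████░░░░···
·████░░░····
············
············

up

············
············
············
············
···███░██···
·█████░██···
·████░@░░···
·░░░░░░░░···
·░░░░░◊░░···
·████░░░░···
·████░░░····
············

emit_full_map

··███░██
█████░██
████░@░░
░░░░░░░░
░░░░░◊░░
████░░░░
████░░░·

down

············
············
············
···███░██···
·█████░██···
·████░░░░···
·░░░░░@░░···
·░░░░░◊░░···
·████░░░░···
·████░░░····
············
············

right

············
············
············
··███░██····
█████░███···
████░░░░░···
░░░░░░@░░···
░░░░░◊░░░···
████░░░░░···
████░░░·····
············
············

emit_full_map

··███░██·
█████░███
████░░░░░
░░░░░░@░░
░░░░░◊░░░
████░░░░░
████░░░··


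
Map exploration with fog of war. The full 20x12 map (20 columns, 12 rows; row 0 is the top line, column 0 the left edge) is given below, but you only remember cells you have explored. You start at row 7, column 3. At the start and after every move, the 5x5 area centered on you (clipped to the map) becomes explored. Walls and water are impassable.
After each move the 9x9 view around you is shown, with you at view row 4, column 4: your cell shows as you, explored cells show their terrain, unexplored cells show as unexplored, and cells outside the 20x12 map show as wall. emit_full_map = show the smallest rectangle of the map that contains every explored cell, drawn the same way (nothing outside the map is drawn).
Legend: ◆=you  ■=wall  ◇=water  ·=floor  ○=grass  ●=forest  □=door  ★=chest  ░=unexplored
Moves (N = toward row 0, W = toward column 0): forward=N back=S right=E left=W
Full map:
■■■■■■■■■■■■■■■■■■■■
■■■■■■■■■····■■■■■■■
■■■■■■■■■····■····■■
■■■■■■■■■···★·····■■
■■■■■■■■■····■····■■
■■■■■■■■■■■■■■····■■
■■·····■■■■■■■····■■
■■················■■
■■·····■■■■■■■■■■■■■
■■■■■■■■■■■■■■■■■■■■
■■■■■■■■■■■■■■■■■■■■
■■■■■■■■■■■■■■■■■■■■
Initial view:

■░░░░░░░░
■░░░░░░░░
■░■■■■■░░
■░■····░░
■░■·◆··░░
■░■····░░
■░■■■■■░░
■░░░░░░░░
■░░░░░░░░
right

░░░░░░░░░
░░░░░░░░░
░■■■■■■░░
░■·····░░
░■··◆··░░
░■·····░░
░■■■■■■░░
░░░░░░░░░
░░░░░░░░░

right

░░░░░░░░░
░░░░░░░░░
■■■■■■■░░
■·····■░░
■···◆··░░
■·····■░░
■■■■■■■░░
░░░░░░░░░
░░░░░░░░░

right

░░░░░░░░░
░░░░░░░░░
■■■■■■■░░
·····■■░░
····◆··░░
·····■■░░
■■■■■■■░░
░░░░░░░░░
░░░░░░░░░

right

░░░░░░░░░
░░░░░░░░░
■■■■■■■░░
····■■■░░
····◆··░░
····■■■░░
■■■■■■■░░
░░░░░░░░░
░░░░░░░░░

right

░░░░░░░░░
░░░░░░░░░
■■■■■■■░░
···■■■■░░
····◆··░░
···■■■■░░
■■■■■■■░░
░░░░░░░░░
░░░░░░░░░

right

░░░░░░░░░
░░░░░░░░░
■■■■■■■░░
··■■■■■░░
····◆··░░
··■■■■■░░
■■■■■■■░░
░░░░░░░░░
░░░░░░░░░

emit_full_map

■■■■■■■■■■■
■·····■■■■■
■·······◆··
■·····■■■■■
■■■■■■■■■■■

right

░░░░░░░░░
░░░░░░░░░
■■■■■■■░░
·■■■■■■░░
····◆··░░
·■■■■■■░░
■■■■■■■░░
░░░░░░░░░
░░░░░░░░░

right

░░░░░░░░░
░░░░░░░░░
■■■■■■■░░
■■■■■■■░░
····◆··░░
■■■■■■■░░
■■■■■■■░░
░░░░░░░░░
░░░░░░░░░

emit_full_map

■■■■■■■■■■■■■
■·····■■■■■■■
■·········◆··
■·····■■■■■■■
■■■■■■■■■■■■■


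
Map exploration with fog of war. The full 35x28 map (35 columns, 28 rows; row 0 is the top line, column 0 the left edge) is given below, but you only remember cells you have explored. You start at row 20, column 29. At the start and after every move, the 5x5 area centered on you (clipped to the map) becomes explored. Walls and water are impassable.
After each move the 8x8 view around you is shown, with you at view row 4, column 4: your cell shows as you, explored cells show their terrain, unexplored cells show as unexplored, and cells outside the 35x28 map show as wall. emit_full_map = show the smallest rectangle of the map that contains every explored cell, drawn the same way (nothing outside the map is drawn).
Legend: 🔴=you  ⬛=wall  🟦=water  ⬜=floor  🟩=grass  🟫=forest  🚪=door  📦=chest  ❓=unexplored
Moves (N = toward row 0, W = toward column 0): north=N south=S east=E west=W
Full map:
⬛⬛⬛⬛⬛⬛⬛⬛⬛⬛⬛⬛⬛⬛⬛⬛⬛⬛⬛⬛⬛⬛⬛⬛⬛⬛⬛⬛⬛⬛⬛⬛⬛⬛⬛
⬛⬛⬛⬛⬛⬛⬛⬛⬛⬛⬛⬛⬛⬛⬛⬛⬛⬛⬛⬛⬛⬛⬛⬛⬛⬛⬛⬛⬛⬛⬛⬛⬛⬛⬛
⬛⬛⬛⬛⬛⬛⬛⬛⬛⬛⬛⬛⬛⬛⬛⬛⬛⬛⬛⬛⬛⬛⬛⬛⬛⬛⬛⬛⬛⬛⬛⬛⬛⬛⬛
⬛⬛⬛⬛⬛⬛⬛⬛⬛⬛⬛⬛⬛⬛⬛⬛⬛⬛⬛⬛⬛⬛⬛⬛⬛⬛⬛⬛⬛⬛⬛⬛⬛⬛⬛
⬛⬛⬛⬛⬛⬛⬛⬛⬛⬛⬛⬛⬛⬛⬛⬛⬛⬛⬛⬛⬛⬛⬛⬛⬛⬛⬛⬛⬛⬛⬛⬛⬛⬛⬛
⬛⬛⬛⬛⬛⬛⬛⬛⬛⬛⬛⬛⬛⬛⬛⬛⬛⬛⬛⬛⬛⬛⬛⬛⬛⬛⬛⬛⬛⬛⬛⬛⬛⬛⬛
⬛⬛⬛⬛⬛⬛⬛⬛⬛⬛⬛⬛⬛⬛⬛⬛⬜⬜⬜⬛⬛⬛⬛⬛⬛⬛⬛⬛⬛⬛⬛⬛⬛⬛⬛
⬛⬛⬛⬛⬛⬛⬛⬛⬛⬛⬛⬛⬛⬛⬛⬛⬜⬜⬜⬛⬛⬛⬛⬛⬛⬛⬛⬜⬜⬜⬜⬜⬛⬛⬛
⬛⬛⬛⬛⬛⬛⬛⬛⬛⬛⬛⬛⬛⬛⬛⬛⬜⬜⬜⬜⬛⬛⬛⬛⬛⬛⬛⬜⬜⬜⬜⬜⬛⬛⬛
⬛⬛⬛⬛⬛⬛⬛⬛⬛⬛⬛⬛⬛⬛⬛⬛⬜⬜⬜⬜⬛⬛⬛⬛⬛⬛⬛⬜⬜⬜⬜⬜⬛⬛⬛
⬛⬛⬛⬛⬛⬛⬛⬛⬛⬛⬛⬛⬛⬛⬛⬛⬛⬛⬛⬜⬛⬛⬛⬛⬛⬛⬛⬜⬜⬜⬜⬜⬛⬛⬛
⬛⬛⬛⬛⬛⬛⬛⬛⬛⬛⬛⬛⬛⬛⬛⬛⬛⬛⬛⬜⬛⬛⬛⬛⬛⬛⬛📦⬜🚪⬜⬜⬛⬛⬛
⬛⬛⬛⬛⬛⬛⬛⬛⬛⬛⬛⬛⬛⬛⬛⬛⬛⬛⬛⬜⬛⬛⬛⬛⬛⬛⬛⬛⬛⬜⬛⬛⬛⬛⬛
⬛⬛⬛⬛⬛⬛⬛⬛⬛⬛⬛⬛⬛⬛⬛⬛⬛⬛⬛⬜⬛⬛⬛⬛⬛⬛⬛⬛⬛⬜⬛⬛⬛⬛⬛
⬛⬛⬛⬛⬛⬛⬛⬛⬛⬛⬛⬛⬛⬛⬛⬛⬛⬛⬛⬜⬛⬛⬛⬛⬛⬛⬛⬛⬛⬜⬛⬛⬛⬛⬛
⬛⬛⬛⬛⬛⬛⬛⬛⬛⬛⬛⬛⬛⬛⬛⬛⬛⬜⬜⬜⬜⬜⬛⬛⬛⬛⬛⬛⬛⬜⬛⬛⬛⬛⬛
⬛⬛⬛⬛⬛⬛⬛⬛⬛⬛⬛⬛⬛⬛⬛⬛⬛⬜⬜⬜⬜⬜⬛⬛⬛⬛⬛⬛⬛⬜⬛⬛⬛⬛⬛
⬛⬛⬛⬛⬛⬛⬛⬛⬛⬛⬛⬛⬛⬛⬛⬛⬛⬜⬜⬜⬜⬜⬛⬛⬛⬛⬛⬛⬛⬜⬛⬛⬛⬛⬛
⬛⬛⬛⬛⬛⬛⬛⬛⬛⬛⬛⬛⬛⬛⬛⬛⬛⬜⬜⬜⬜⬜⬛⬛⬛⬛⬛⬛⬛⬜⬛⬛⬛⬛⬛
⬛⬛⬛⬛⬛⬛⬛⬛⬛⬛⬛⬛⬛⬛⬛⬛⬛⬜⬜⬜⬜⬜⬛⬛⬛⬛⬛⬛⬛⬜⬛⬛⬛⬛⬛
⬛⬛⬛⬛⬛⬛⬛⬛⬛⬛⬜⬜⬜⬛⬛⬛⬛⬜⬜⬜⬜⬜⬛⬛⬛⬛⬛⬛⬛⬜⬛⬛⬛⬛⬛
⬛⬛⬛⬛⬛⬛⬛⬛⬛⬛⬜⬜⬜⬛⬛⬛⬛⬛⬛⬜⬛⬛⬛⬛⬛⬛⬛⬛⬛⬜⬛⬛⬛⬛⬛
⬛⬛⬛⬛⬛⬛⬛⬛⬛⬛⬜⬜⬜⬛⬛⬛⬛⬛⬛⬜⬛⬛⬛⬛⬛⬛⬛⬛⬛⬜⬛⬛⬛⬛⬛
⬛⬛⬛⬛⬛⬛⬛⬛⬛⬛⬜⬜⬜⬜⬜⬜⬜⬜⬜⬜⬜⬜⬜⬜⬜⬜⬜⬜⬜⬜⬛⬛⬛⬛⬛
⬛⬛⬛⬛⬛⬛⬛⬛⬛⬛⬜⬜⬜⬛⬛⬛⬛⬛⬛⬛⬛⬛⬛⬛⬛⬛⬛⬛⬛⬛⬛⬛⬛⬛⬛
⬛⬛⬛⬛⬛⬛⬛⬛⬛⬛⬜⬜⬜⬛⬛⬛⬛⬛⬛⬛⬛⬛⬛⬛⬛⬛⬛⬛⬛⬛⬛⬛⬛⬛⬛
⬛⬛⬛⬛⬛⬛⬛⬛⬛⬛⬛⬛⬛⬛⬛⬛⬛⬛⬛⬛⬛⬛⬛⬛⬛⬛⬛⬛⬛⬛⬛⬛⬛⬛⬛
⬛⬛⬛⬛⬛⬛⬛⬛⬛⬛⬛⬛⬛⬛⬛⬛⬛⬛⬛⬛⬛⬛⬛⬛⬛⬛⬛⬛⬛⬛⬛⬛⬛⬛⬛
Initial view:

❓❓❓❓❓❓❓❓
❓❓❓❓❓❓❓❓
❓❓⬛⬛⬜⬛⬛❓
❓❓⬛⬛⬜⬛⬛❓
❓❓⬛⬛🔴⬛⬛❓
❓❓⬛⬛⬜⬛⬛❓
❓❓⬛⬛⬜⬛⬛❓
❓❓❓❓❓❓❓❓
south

❓❓❓❓❓❓❓❓
❓❓⬛⬛⬜⬛⬛❓
❓❓⬛⬛⬜⬛⬛❓
❓❓⬛⬛⬜⬛⬛❓
❓❓⬛⬛🔴⬛⬛❓
❓❓⬛⬛⬜⬛⬛❓
❓❓⬜⬜⬜⬛⬛❓
❓❓❓❓❓❓❓❓

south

❓❓⬛⬛⬜⬛⬛❓
❓❓⬛⬛⬜⬛⬛❓
❓❓⬛⬛⬜⬛⬛❓
❓❓⬛⬛⬜⬛⬛❓
❓❓⬛⬛🔴⬛⬛❓
❓❓⬜⬜⬜⬛⬛❓
❓❓⬛⬛⬛⬛⬛❓
❓❓❓❓❓❓❓❓

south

❓❓⬛⬛⬜⬛⬛❓
❓❓⬛⬛⬜⬛⬛❓
❓❓⬛⬛⬜⬛⬛❓
❓❓⬛⬛⬜⬛⬛❓
❓❓⬜⬜🔴⬛⬛❓
❓❓⬛⬛⬛⬛⬛❓
❓❓⬛⬛⬛⬛⬛❓
❓❓❓❓❓❓❓❓

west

❓❓❓⬛⬛⬜⬛⬛
❓❓❓⬛⬛⬜⬛⬛
❓❓⬛⬛⬛⬜⬛⬛
❓❓⬛⬛⬛⬜⬛⬛
❓❓⬜⬜🔴⬜⬛⬛
❓❓⬛⬛⬛⬛⬛⬛
❓❓⬛⬛⬛⬛⬛⬛
❓❓❓❓❓❓❓❓

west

❓❓❓❓⬛⬛⬜⬛
❓❓❓❓⬛⬛⬜⬛
❓❓⬛⬛⬛⬛⬜⬛
❓❓⬛⬛⬛⬛⬜⬛
❓❓⬜⬜🔴⬜⬜⬛
❓❓⬛⬛⬛⬛⬛⬛
❓❓⬛⬛⬛⬛⬛⬛
❓❓❓❓❓❓❓❓

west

❓❓❓❓❓⬛⬛⬜
❓❓❓❓❓⬛⬛⬜
❓❓⬛⬛⬛⬛⬛⬜
❓❓⬛⬛⬛⬛⬛⬜
❓❓⬜⬜🔴⬜⬜⬜
❓❓⬛⬛⬛⬛⬛⬛
❓❓⬛⬛⬛⬛⬛⬛
❓❓❓❓❓❓❓❓

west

❓❓❓❓❓❓⬛⬛
❓❓❓❓❓❓⬛⬛
❓❓⬛⬛⬛⬛⬛⬛
❓❓⬛⬛⬛⬛⬛⬛
❓❓⬜⬜🔴⬜⬜⬜
❓❓⬛⬛⬛⬛⬛⬛
❓❓⬛⬛⬛⬛⬛⬛
❓❓❓❓❓❓❓❓

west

❓❓❓❓❓❓❓⬛
❓❓❓❓❓❓❓⬛
❓❓⬛⬛⬛⬛⬛⬛
❓❓⬛⬛⬛⬛⬛⬛
❓❓⬜⬜🔴⬜⬜⬜
❓❓⬛⬛⬛⬛⬛⬛
❓❓⬛⬛⬛⬛⬛⬛
❓❓❓❓❓❓❓❓

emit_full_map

❓❓❓❓❓⬛⬛⬜⬛⬛
❓❓❓❓❓⬛⬛⬜⬛⬛
❓❓❓❓❓⬛⬛⬜⬛⬛
⬛⬛⬛⬛⬛⬛⬛⬜⬛⬛
⬛⬛⬛⬛⬛⬛⬛⬜⬛⬛
⬜⬜🔴⬜⬜⬜⬜⬜⬛⬛
⬛⬛⬛⬛⬛⬛⬛⬛⬛⬛
⬛⬛⬛⬛⬛⬛⬛⬛⬛⬛

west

❓❓❓❓❓❓❓❓
❓❓❓❓❓❓❓❓
❓❓⬛⬛⬛⬛⬛⬛
❓❓⬛⬛⬛⬛⬛⬛
❓❓⬜⬜🔴⬜⬜⬜
❓❓⬛⬛⬛⬛⬛⬛
❓❓⬛⬛⬛⬛⬛⬛
❓❓❓❓❓❓❓❓

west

❓❓❓❓❓❓❓❓
❓❓❓❓❓❓❓❓
❓❓⬛⬛⬛⬛⬛⬛
❓❓⬛⬛⬛⬛⬛⬛
❓❓⬜⬜🔴⬜⬜⬜
❓❓⬛⬛⬛⬛⬛⬛
❓❓⬛⬛⬛⬛⬛⬛
❓❓❓❓❓❓❓❓

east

❓❓❓❓❓❓❓❓
❓❓❓❓❓❓❓❓
❓⬛⬛⬛⬛⬛⬛⬛
❓⬛⬛⬛⬛⬛⬛⬛
❓⬜⬜⬜🔴⬜⬜⬜
❓⬛⬛⬛⬛⬛⬛⬛
❓⬛⬛⬛⬛⬛⬛⬛
❓❓❓❓❓❓❓❓

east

❓❓❓❓❓❓❓⬛
❓❓❓❓❓❓❓⬛
⬛⬛⬛⬛⬛⬛⬛⬛
⬛⬛⬛⬛⬛⬛⬛⬛
⬜⬜⬜⬜🔴⬜⬜⬜
⬛⬛⬛⬛⬛⬛⬛⬛
⬛⬛⬛⬛⬛⬛⬛⬛
❓❓❓❓❓❓❓❓

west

❓❓❓❓❓❓❓❓
❓❓❓❓❓❓❓❓
❓⬛⬛⬛⬛⬛⬛⬛
❓⬛⬛⬛⬛⬛⬛⬛
❓⬜⬜⬜🔴⬜⬜⬜
❓⬛⬛⬛⬛⬛⬛⬛
❓⬛⬛⬛⬛⬛⬛⬛
❓❓❓❓❓❓❓❓

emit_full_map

❓❓❓❓❓❓❓⬛⬛⬜⬛⬛
❓❓❓❓❓❓❓⬛⬛⬜⬛⬛
❓❓❓❓❓❓❓⬛⬛⬜⬛⬛
⬛⬛⬛⬛⬛⬛⬛⬛⬛⬜⬛⬛
⬛⬛⬛⬛⬛⬛⬛⬛⬛⬜⬛⬛
⬜⬜⬜🔴⬜⬜⬜⬜⬜⬜⬛⬛
⬛⬛⬛⬛⬛⬛⬛⬛⬛⬛⬛⬛
⬛⬛⬛⬛⬛⬛⬛⬛⬛⬛⬛⬛


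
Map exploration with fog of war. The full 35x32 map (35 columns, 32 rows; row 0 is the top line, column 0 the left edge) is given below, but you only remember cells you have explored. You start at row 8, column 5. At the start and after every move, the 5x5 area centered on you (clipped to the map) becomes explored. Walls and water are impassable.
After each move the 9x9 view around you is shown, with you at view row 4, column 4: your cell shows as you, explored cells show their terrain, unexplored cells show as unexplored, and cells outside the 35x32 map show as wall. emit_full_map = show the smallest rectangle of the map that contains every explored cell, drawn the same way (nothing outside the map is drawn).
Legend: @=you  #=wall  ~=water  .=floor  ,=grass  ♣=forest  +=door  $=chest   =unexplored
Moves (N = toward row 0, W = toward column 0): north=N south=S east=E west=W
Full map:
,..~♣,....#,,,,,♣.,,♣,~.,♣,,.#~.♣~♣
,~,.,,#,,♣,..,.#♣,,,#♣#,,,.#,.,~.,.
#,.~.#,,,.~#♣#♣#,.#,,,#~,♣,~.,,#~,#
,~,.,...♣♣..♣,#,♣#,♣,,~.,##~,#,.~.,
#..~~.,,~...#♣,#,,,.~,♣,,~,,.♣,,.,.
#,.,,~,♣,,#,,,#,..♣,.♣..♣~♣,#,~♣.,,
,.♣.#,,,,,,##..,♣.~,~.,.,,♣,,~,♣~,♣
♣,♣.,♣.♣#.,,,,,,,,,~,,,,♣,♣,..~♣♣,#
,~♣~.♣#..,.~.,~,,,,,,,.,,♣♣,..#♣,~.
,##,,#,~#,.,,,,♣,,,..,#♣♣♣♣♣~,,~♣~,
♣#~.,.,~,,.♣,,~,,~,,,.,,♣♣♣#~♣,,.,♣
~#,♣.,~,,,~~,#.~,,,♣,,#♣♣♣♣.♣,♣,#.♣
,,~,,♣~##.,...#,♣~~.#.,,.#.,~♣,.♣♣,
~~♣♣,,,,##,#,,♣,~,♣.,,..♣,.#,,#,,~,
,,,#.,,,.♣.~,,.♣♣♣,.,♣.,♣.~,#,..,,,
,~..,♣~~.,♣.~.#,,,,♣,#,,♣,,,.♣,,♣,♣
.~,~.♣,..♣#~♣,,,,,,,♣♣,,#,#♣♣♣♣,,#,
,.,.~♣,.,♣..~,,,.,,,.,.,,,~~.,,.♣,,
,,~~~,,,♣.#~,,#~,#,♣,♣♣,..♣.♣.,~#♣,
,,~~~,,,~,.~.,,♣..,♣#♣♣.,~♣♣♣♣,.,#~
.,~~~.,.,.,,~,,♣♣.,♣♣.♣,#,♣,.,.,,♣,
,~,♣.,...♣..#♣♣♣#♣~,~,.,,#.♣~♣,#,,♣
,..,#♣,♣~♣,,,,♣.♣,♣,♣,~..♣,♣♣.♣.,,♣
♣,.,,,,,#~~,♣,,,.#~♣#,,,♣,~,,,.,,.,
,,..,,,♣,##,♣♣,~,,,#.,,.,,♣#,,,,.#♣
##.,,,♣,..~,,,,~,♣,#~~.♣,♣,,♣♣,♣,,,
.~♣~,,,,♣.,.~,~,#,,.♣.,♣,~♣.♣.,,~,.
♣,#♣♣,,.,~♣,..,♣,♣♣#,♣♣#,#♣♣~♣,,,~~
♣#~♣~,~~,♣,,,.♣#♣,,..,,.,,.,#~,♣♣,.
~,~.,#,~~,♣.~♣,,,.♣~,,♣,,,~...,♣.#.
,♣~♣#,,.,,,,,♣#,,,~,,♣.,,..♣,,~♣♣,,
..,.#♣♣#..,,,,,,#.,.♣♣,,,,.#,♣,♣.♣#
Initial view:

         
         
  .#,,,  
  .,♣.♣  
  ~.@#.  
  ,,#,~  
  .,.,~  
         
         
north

         
         
  ,,~,♣  
  .#,,,  
  .,@.♣  
  ~.♣#.  
  ,,#,~  
  .,.,~  
         

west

         
         
  .,,~,♣ 
  ♣.#,,, 
  ♣.@♣.♣ 
  ♣~.♣#. 
  #,,#,~ 
   .,.,~ 
         

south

         
  .,,~,♣ 
  ♣.#,,, 
  ♣.,♣.♣ 
  ♣~@♣#. 
  #,,#,~ 
  ~.,.,~ 
         
         

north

         
         
  .,,~,♣ 
  ♣.#,,, 
  ♣.@♣.♣ 
  ♣~.♣#. 
  #,,#,~ 
  ~.,.,~ 
         

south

         
  .,,~,♣ 
  ♣.#,,, 
  ♣.,♣.♣ 
  ♣~@♣#. 
  #,,#,~ 
  ~.,.,~ 
         
         

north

         
         
  .,,~,♣ 
  ♣.#,,, 
  ♣.@♣.♣ 
  ♣~.♣#. 
  #,,#,~ 
  ~.,.,~ 
         

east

         
         
 .,,~,♣  
 ♣.#,,,  
 ♣.,@.♣  
 ♣~.♣#.  
 #,,#,~  
 ~.,.,~  
         


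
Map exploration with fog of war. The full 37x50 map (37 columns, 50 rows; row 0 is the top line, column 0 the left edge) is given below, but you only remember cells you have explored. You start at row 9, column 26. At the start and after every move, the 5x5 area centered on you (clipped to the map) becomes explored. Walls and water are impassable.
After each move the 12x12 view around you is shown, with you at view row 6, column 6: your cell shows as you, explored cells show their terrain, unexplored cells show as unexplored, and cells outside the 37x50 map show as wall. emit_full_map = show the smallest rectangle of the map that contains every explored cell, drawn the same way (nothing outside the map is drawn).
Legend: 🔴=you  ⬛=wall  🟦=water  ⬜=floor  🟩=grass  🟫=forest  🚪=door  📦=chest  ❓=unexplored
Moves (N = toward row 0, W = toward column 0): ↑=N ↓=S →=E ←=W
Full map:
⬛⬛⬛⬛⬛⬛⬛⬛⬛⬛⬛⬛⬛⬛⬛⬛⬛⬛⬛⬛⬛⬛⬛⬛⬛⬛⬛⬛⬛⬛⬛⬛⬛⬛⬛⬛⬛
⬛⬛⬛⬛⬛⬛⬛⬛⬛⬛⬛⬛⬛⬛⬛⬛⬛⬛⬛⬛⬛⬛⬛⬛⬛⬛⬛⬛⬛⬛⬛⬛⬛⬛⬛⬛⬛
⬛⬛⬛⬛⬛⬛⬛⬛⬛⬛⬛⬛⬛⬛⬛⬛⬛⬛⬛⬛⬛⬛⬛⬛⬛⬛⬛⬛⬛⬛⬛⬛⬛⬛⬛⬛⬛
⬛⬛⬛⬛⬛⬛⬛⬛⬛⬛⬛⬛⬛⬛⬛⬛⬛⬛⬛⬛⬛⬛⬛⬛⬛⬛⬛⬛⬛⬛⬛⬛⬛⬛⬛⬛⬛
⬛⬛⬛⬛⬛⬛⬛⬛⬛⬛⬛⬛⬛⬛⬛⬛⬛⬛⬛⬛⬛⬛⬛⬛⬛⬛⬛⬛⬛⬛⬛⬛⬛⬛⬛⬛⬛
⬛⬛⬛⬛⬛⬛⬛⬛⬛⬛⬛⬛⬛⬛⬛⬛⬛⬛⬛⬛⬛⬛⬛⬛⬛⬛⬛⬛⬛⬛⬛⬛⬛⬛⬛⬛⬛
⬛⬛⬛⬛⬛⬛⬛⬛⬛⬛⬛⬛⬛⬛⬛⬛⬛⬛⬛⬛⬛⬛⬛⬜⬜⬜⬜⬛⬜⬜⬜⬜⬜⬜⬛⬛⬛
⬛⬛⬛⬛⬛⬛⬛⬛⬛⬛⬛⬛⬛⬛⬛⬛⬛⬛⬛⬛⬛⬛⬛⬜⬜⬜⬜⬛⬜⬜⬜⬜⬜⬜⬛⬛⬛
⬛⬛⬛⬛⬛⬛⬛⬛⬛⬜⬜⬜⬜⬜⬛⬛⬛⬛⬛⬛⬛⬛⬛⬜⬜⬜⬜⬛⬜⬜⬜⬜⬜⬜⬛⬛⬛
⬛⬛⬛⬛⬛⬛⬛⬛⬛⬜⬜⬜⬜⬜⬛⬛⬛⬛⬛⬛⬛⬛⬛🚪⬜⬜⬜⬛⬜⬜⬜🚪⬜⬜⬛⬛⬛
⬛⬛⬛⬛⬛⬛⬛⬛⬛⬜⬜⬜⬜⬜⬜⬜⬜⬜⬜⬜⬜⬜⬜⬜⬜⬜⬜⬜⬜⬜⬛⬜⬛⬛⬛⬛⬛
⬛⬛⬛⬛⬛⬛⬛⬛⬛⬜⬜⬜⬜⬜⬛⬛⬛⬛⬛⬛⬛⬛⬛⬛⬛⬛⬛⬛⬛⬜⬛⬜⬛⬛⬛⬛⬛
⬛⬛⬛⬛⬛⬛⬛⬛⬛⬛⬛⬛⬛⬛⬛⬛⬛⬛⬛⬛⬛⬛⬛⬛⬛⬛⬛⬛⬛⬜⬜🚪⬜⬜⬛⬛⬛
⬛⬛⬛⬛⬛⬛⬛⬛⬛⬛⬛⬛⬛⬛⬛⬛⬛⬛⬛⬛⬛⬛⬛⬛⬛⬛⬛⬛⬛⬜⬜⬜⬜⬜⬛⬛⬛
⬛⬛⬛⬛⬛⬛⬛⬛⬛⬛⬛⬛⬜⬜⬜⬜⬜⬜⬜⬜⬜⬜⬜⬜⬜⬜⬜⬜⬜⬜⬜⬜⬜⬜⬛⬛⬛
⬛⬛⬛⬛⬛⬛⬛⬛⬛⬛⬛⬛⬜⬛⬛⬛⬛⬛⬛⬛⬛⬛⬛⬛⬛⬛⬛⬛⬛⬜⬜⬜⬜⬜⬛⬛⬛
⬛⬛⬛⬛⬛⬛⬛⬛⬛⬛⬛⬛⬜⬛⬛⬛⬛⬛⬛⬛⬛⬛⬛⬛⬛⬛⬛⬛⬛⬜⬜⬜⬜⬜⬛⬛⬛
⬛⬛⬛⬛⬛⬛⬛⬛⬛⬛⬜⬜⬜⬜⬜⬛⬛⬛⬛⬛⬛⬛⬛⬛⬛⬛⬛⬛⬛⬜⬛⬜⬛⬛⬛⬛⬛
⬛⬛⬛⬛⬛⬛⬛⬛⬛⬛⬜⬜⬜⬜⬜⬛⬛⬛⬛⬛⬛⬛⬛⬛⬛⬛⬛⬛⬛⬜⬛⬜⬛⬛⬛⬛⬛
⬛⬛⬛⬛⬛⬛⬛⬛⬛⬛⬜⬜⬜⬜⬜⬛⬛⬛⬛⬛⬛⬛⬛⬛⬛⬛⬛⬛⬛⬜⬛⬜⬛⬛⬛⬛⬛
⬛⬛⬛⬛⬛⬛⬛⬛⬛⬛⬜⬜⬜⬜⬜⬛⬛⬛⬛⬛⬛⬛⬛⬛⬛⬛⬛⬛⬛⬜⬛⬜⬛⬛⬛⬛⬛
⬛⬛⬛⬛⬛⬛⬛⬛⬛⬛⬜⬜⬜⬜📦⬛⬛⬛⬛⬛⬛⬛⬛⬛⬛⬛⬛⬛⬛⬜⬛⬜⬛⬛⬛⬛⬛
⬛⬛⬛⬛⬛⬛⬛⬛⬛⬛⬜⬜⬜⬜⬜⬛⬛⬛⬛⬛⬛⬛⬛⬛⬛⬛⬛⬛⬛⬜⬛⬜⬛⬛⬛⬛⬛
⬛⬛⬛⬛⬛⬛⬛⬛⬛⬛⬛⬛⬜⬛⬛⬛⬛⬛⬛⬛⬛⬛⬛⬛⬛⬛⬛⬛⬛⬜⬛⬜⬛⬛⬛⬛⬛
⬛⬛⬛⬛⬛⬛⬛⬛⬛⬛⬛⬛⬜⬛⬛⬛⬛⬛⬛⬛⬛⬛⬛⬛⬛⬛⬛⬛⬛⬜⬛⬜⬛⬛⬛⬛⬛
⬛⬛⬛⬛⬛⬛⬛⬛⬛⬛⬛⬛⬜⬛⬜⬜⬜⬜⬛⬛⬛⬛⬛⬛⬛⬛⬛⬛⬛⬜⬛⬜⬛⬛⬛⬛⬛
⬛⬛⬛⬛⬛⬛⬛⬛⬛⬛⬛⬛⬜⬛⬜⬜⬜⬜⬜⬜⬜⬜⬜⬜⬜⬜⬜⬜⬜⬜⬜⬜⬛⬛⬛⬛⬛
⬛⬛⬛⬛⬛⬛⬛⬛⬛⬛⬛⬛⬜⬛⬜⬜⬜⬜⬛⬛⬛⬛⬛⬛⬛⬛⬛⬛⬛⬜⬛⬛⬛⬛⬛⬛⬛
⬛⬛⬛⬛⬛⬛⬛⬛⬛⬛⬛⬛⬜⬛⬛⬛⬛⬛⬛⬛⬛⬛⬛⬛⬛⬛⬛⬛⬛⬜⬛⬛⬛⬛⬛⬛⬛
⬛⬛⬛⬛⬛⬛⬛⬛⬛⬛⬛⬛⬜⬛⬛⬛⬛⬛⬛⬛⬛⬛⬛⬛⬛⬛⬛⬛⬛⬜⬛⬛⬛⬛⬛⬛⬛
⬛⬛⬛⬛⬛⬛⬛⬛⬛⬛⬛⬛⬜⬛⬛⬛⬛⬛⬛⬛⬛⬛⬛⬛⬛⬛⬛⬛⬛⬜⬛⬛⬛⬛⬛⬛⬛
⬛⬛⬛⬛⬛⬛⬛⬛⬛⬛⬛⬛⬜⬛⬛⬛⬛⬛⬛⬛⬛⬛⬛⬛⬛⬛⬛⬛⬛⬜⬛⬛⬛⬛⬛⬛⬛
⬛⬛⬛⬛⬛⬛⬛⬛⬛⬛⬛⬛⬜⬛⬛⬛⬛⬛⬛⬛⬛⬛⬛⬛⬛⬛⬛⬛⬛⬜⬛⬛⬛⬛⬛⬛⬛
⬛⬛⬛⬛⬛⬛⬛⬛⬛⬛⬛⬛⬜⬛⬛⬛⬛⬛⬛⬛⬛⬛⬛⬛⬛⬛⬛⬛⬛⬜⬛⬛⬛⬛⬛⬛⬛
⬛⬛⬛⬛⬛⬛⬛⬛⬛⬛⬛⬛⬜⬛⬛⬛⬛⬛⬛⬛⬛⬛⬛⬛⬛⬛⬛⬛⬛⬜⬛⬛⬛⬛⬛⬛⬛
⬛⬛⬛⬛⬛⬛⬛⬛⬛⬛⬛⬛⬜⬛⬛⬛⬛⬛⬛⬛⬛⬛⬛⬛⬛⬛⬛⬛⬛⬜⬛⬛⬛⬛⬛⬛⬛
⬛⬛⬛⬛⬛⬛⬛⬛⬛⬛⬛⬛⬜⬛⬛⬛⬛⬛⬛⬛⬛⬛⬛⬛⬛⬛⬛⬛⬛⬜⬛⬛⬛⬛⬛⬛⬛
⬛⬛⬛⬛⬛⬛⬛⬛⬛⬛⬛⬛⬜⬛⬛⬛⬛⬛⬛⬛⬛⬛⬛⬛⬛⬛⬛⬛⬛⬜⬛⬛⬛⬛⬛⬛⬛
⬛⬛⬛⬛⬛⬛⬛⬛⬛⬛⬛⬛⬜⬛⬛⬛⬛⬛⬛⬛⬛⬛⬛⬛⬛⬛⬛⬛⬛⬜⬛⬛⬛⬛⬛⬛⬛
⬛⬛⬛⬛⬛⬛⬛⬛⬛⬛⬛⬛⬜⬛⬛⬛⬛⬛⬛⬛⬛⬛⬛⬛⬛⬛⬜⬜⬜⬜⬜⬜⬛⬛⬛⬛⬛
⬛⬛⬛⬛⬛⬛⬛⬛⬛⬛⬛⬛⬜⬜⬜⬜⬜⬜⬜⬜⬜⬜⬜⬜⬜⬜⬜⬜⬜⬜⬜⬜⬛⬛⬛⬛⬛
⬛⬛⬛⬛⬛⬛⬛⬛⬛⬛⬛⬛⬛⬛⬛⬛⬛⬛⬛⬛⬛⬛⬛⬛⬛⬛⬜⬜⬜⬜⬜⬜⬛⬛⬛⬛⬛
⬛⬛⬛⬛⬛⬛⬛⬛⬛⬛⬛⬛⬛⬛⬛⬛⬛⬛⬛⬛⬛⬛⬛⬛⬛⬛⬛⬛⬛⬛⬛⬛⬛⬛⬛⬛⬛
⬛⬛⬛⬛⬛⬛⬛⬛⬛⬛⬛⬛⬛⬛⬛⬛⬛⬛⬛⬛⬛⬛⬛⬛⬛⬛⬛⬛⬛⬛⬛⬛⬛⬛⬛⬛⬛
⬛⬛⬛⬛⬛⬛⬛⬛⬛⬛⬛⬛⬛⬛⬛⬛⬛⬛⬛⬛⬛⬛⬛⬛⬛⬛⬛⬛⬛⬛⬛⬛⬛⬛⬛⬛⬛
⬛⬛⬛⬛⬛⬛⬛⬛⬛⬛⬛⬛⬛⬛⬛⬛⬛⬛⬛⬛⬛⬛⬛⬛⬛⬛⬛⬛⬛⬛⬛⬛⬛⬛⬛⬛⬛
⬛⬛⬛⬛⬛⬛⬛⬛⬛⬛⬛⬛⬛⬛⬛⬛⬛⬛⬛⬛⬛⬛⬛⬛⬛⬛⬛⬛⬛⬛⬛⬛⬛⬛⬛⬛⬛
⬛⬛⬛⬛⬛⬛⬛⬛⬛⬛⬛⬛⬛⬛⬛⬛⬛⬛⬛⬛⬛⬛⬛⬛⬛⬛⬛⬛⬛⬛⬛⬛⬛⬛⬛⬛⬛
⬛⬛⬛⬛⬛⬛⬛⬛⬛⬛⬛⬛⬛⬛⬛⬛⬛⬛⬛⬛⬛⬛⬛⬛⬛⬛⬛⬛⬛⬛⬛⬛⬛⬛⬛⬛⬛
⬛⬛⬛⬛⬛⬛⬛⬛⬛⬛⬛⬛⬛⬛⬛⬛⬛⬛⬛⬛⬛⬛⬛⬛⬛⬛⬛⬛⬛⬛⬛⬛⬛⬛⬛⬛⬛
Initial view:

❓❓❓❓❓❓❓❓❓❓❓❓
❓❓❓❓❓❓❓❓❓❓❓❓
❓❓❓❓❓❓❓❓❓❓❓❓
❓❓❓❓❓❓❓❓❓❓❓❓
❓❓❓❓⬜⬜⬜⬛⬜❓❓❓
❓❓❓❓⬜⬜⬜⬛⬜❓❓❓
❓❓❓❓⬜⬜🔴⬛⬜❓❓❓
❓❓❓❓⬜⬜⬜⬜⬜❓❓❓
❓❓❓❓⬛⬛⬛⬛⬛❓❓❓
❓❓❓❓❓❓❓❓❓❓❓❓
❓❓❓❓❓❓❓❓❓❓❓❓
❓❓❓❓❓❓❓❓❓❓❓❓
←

❓❓❓❓❓❓❓❓❓❓❓❓
❓❓❓❓❓❓❓❓❓❓❓❓
❓❓❓❓❓❓❓❓❓❓❓❓
❓❓❓❓❓❓❓❓❓❓❓❓
❓❓❓❓⬜⬜⬜⬜⬛⬜❓❓
❓❓❓❓⬜⬜⬜⬜⬛⬜❓❓
❓❓❓❓🚪⬜🔴⬜⬛⬜❓❓
❓❓❓❓⬜⬜⬜⬜⬜⬜❓❓
❓❓❓❓⬛⬛⬛⬛⬛⬛❓❓
❓❓❓❓❓❓❓❓❓❓❓❓
❓❓❓❓❓❓❓❓❓❓❓❓
❓❓❓❓❓❓❓❓❓❓❓❓

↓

❓❓❓❓❓❓❓❓❓❓❓❓
❓❓❓❓❓❓❓❓❓❓❓❓
❓❓❓❓❓❓❓❓❓❓❓❓
❓❓❓❓⬜⬜⬜⬜⬛⬜❓❓
❓❓❓❓⬜⬜⬜⬜⬛⬜❓❓
❓❓❓❓🚪⬜⬜⬜⬛⬜❓❓
❓❓❓❓⬜⬜🔴⬜⬜⬜❓❓
❓❓❓❓⬛⬛⬛⬛⬛⬛❓❓
❓❓❓❓⬛⬛⬛⬛⬛❓❓❓
❓❓❓❓❓❓❓❓❓❓❓❓
❓❓❓❓❓❓❓❓❓❓❓❓
❓❓❓❓❓❓❓❓❓❓❓❓

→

❓❓❓❓❓❓❓❓❓❓❓❓
❓❓❓❓❓❓❓❓❓❓❓❓
❓❓❓❓❓❓❓❓❓❓❓❓
❓❓❓⬜⬜⬜⬜⬛⬜❓❓❓
❓❓❓⬜⬜⬜⬜⬛⬜❓❓❓
❓❓❓🚪⬜⬜⬜⬛⬜❓❓❓
❓❓❓⬜⬜⬜🔴⬜⬜❓❓❓
❓❓❓⬛⬛⬛⬛⬛⬛❓❓❓
❓❓❓⬛⬛⬛⬛⬛⬛❓❓❓
❓❓❓❓❓❓❓❓❓❓❓❓
❓❓❓❓❓❓❓❓❓❓❓❓
❓❓❓❓❓❓❓❓❓❓❓❓

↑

❓❓❓❓❓❓❓❓❓❓❓❓
❓❓❓❓❓❓❓❓❓❓❓❓
❓❓❓❓❓❓❓❓❓❓❓❓
❓❓❓❓❓❓❓❓❓❓❓❓
❓❓❓⬜⬜⬜⬜⬛⬜❓❓❓
❓❓❓⬜⬜⬜⬜⬛⬜❓❓❓
❓❓❓🚪⬜⬜🔴⬛⬜❓❓❓
❓❓❓⬜⬜⬜⬜⬜⬜❓❓❓
❓❓❓⬛⬛⬛⬛⬛⬛❓❓❓
❓❓❓⬛⬛⬛⬛⬛⬛❓❓❓
❓❓❓❓❓❓❓❓❓❓❓❓
❓❓❓❓❓❓❓❓❓❓❓❓

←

❓❓❓❓❓❓❓❓❓❓❓❓
❓❓❓❓❓❓❓❓❓❓❓❓
❓❓❓❓❓❓❓❓❓❓❓❓
❓❓❓❓❓❓❓❓❓❓❓❓
❓❓❓❓⬜⬜⬜⬜⬛⬜❓❓
❓❓❓❓⬜⬜⬜⬜⬛⬜❓❓
❓❓❓❓🚪⬜🔴⬜⬛⬜❓❓
❓❓❓❓⬜⬜⬜⬜⬜⬜❓❓
❓❓❓❓⬛⬛⬛⬛⬛⬛❓❓
❓❓❓❓⬛⬛⬛⬛⬛⬛❓❓
❓❓❓❓❓❓❓❓❓❓❓❓
❓❓❓❓❓❓❓❓❓❓❓❓

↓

❓❓❓❓❓❓❓❓❓❓❓❓
❓❓❓❓❓❓❓❓❓❓❓❓
❓❓❓❓❓❓❓❓❓❓❓❓
❓❓❓❓⬜⬜⬜⬜⬛⬜❓❓
❓❓❓❓⬜⬜⬜⬜⬛⬜❓❓
❓❓❓❓🚪⬜⬜⬜⬛⬜❓❓
❓❓❓❓⬜⬜🔴⬜⬜⬜❓❓
❓❓❓❓⬛⬛⬛⬛⬛⬛❓❓
❓❓❓❓⬛⬛⬛⬛⬛⬛❓❓
❓❓❓❓❓❓❓❓❓❓❓❓
❓❓❓❓❓❓❓❓❓❓❓❓
❓❓❓❓❓❓❓❓❓❓❓❓

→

❓❓❓❓❓❓❓❓❓❓❓❓
❓❓❓❓❓❓❓❓❓❓❓❓
❓❓❓❓❓❓❓❓❓❓❓❓
❓❓❓⬜⬜⬜⬜⬛⬜❓❓❓
❓❓❓⬜⬜⬜⬜⬛⬜❓❓❓
❓❓❓🚪⬜⬜⬜⬛⬜❓❓❓
❓❓❓⬜⬜⬜🔴⬜⬜❓❓❓
❓❓❓⬛⬛⬛⬛⬛⬛❓❓❓
❓❓❓⬛⬛⬛⬛⬛⬛❓❓❓
❓❓❓❓❓❓❓❓❓❓❓❓
❓❓❓❓❓❓❓❓❓❓❓❓
❓❓❓❓❓❓❓❓❓❓❓❓

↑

❓❓❓❓❓❓❓❓❓❓❓❓
❓❓❓❓❓❓❓❓❓❓❓❓
❓❓❓❓❓❓❓❓❓❓❓❓
❓❓❓❓❓❓❓❓❓❓❓❓
❓❓❓⬜⬜⬜⬜⬛⬜❓❓❓
❓❓❓⬜⬜⬜⬜⬛⬜❓❓❓
❓❓❓🚪⬜⬜🔴⬛⬜❓❓❓
❓❓❓⬜⬜⬜⬜⬜⬜❓❓❓
❓❓❓⬛⬛⬛⬛⬛⬛❓❓❓
❓❓❓⬛⬛⬛⬛⬛⬛❓❓❓
❓❓❓❓❓❓❓❓❓❓❓❓
❓❓❓❓❓❓❓❓❓❓❓❓

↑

❓❓❓❓❓❓❓❓❓❓❓❓
❓❓❓❓❓❓❓❓❓❓❓❓
❓❓❓❓❓❓❓❓❓❓❓❓
❓❓❓❓❓❓❓❓❓❓❓❓
❓❓❓❓⬜⬜⬜⬛⬜❓❓❓
❓❓❓⬜⬜⬜⬜⬛⬜❓❓❓
❓❓❓⬜⬜⬜🔴⬛⬜❓❓❓
❓❓❓🚪⬜⬜⬜⬛⬜❓❓❓
❓❓❓⬜⬜⬜⬜⬜⬜❓❓❓
❓❓❓⬛⬛⬛⬛⬛⬛❓❓❓
❓❓❓⬛⬛⬛⬛⬛⬛❓❓❓
❓❓❓❓❓❓❓❓❓❓❓❓

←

❓❓❓❓❓❓❓❓❓❓❓❓
❓❓❓❓❓❓❓❓❓❓❓❓
❓❓❓❓❓❓❓❓❓❓❓❓
❓❓❓❓❓❓❓❓❓❓❓❓
❓❓❓❓⬜⬜⬜⬜⬛⬜❓❓
❓❓❓❓⬜⬜⬜⬜⬛⬜❓❓
❓❓❓❓⬜⬜🔴⬜⬛⬜❓❓
❓❓❓❓🚪⬜⬜⬜⬛⬜❓❓
❓❓❓❓⬜⬜⬜⬜⬜⬜❓❓
❓❓❓❓⬛⬛⬛⬛⬛⬛❓❓
❓❓❓❓⬛⬛⬛⬛⬛⬛❓❓
❓❓❓❓❓❓❓❓❓❓❓❓

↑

❓❓❓❓❓❓❓❓❓❓❓❓
❓❓❓❓❓❓❓❓❓❓❓❓
❓❓❓❓❓❓❓❓❓❓❓❓
❓❓❓❓❓❓❓❓❓❓❓❓
❓❓❓❓⬛⬛⬛⬛⬛❓❓❓
❓❓❓❓⬜⬜⬜⬜⬛⬜❓❓
❓❓❓❓⬜⬜🔴⬜⬛⬜❓❓
❓❓❓❓⬜⬜⬜⬜⬛⬜❓❓
❓❓❓❓🚪⬜⬜⬜⬛⬜❓❓
❓❓❓❓⬜⬜⬜⬜⬜⬜❓❓
❓❓❓❓⬛⬛⬛⬛⬛⬛❓❓
❓❓❓❓⬛⬛⬛⬛⬛⬛❓❓

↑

❓❓❓❓❓❓❓❓❓❓❓❓
❓❓❓❓❓❓❓❓❓❓❓❓
❓❓❓❓❓❓❓❓❓❓❓❓
❓❓❓❓❓❓❓❓❓❓❓❓
❓❓❓❓⬛⬛⬛⬛⬛❓❓❓
❓❓❓❓⬛⬛⬛⬛⬛❓❓❓
❓❓❓❓⬜⬜🔴⬜⬛⬜❓❓
❓❓❓❓⬜⬜⬜⬜⬛⬜❓❓
❓❓❓❓⬜⬜⬜⬜⬛⬜❓❓
❓❓❓❓🚪⬜⬜⬜⬛⬜❓❓
❓❓❓❓⬜⬜⬜⬜⬜⬜❓❓
❓❓❓❓⬛⬛⬛⬛⬛⬛❓❓

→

❓❓❓❓❓❓❓❓❓❓❓❓
❓❓❓❓❓❓❓❓❓❓❓❓
❓❓❓❓❓❓❓❓❓❓❓❓
❓❓❓❓❓❓❓❓❓❓❓❓
❓❓❓⬛⬛⬛⬛⬛⬛❓❓❓
❓❓❓⬛⬛⬛⬛⬛⬛❓❓❓
❓❓❓⬜⬜⬜🔴⬛⬜❓❓❓
❓❓❓⬜⬜⬜⬜⬛⬜❓❓❓
❓❓❓⬜⬜⬜⬜⬛⬜❓❓❓
❓❓❓🚪⬜⬜⬜⬛⬜❓❓❓
❓❓❓⬜⬜⬜⬜⬜⬜❓❓❓
❓❓❓⬛⬛⬛⬛⬛⬛❓❓❓

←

❓❓❓❓❓❓❓❓❓❓❓❓
❓❓❓❓❓❓❓❓❓❓❓❓
❓❓❓❓❓❓❓❓❓❓❓❓
❓❓❓❓❓❓❓❓❓❓❓❓
❓❓❓❓⬛⬛⬛⬛⬛⬛❓❓
❓❓❓❓⬛⬛⬛⬛⬛⬛❓❓
❓❓❓❓⬜⬜🔴⬜⬛⬜❓❓
❓❓❓❓⬜⬜⬜⬜⬛⬜❓❓
❓❓❓❓⬜⬜⬜⬜⬛⬜❓❓
❓❓❓❓🚪⬜⬜⬜⬛⬜❓❓
❓❓❓❓⬜⬜⬜⬜⬜⬜❓❓
❓❓❓❓⬛⬛⬛⬛⬛⬛❓❓

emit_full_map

⬛⬛⬛⬛⬛⬛
⬛⬛⬛⬛⬛⬛
⬜⬜🔴⬜⬛⬜
⬜⬜⬜⬜⬛⬜
⬜⬜⬜⬜⬛⬜
🚪⬜⬜⬜⬛⬜
⬜⬜⬜⬜⬜⬜
⬛⬛⬛⬛⬛⬛
⬛⬛⬛⬛⬛⬛

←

❓❓❓❓❓❓❓❓❓❓❓❓
❓❓❓❓❓❓❓❓❓❓❓❓
❓❓❓❓❓❓❓❓❓❓❓❓
❓❓❓❓❓❓❓❓❓❓❓❓
❓❓❓❓⬛⬛⬛⬛⬛⬛⬛❓
❓❓❓❓⬛⬛⬛⬛⬛⬛⬛❓
❓❓❓❓⬛⬜🔴⬜⬜⬛⬜❓
❓❓❓❓⬛⬜⬜⬜⬜⬛⬜❓
❓❓❓❓⬛⬜⬜⬜⬜⬛⬜❓
❓❓❓❓❓🚪⬜⬜⬜⬛⬜❓
❓❓❓❓❓⬜⬜⬜⬜⬜⬜❓
❓❓❓❓❓⬛⬛⬛⬛⬛⬛❓

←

❓❓❓❓❓❓❓❓❓❓❓❓
❓❓❓❓❓❓❓❓❓❓❓❓
❓❓❓❓❓❓❓❓❓❓❓❓
❓❓❓❓❓❓❓❓❓❓❓❓
❓❓❓❓⬛⬛⬛⬛⬛⬛⬛⬛
❓❓❓❓⬛⬛⬛⬛⬛⬛⬛⬛
❓❓❓❓⬛⬛🔴⬜⬜⬜⬛⬜
❓❓❓❓⬛⬛⬜⬜⬜⬜⬛⬜
❓❓❓❓⬛⬛⬜⬜⬜⬜⬛⬜
❓❓❓❓❓❓🚪⬜⬜⬜⬛⬜
❓❓❓❓❓❓⬜⬜⬜⬜⬜⬜
❓❓❓❓❓❓⬛⬛⬛⬛⬛⬛

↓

❓❓❓❓❓❓❓❓❓❓❓❓
❓❓❓❓❓❓❓❓❓❓❓❓
❓❓❓❓❓❓❓❓❓❓❓❓
❓❓❓❓⬛⬛⬛⬛⬛⬛⬛⬛
❓❓❓❓⬛⬛⬛⬛⬛⬛⬛⬛
❓❓❓❓⬛⬛⬜⬜⬜⬜⬛⬜
❓❓❓❓⬛⬛🔴⬜⬜⬜⬛⬜
❓❓❓❓⬛⬛⬜⬜⬜⬜⬛⬜
❓❓❓❓⬛⬛🚪⬜⬜⬜⬛⬜
❓❓❓❓❓❓⬜⬜⬜⬜⬜⬜
❓❓❓❓❓❓⬛⬛⬛⬛⬛⬛
❓❓❓❓❓❓⬛⬛⬛⬛⬛⬛

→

❓❓❓❓❓❓❓❓❓❓❓❓
❓❓❓❓❓❓❓❓❓❓❓❓
❓❓❓❓❓❓❓❓❓❓❓❓
❓❓❓⬛⬛⬛⬛⬛⬛⬛⬛❓
❓❓❓⬛⬛⬛⬛⬛⬛⬛⬛❓
❓❓❓⬛⬛⬜⬜⬜⬜⬛⬜❓
❓❓❓⬛⬛⬜🔴⬜⬜⬛⬜❓
❓❓❓⬛⬛⬜⬜⬜⬜⬛⬜❓
❓❓❓⬛⬛🚪⬜⬜⬜⬛⬜❓
❓❓❓❓❓⬜⬜⬜⬜⬜⬜❓
❓❓❓❓❓⬛⬛⬛⬛⬛⬛❓
❓❓❓❓❓⬛⬛⬛⬛⬛⬛❓

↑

❓❓❓❓❓❓❓❓❓❓❓❓
❓❓❓❓❓❓❓❓❓❓❓❓
❓❓❓❓❓❓❓❓❓❓❓❓
❓❓❓❓❓❓❓❓❓❓❓❓
❓❓❓⬛⬛⬛⬛⬛⬛⬛⬛❓
❓❓❓⬛⬛⬛⬛⬛⬛⬛⬛❓
❓❓❓⬛⬛⬜🔴⬜⬜⬛⬜❓
❓❓❓⬛⬛⬜⬜⬜⬜⬛⬜❓
❓❓❓⬛⬛⬜⬜⬜⬜⬛⬜❓
❓❓❓⬛⬛🚪⬜⬜⬜⬛⬜❓
❓❓❓❓❓⬜⬜⬜⬜⬜⬜❓
❓❓❓❓❓⬛⬛⬛⬛⬛⬛❓

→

❓❓❓❓❓❓❓❓❓❓❓❓
❓❓❓❓❓❓❓❓❓❓❓❓
❓❓❓❓❓❓❓❓❓❓❓❓
❓❓❓❓❓❓❓❓❓❓❓❓
❓❓⬛⬛⬛⬛⬛⬛⬛⬛❓❓
❓❓⬛⬛⬛⬛⬛⬛⬛⬛❓❓
❓❓⬛⬛⬜⬜🔴⬜⬛⬜❓❓
❓❓⬛⬛⬜⬜⬜⬜⬛⬜❓❓
❓❓⬛⬛⬜⬜⬜⬜⬛⬜❓❓
❓❓⬛⬛🚪⬜⬜⬜⬛⬜❓❓
❓❓❓❓⬜⬜⬜⬜⬜⬜❓❓
❓❓❓❓⬛⬛⬛⬛⬛⬛❓❓

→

❓❓❓❓❓❓❓❓❓❓❓❓
❓❓❓❓❓❓❓❓❓❓❓❓
❓❓❓❓❓❓❓❓❓❓❓❓
❓❓❓❓❓❓❓❓❓❓❓❓
❓⬛⬛⬛⬛⬛⬛⬛⬛❓❓❓
❓⬛⬛⬛⬛⬛⬛⬛⬛❓❓❓
❓⬛⬛⬜⬜⬜🔴⬛⬜❓❓❓
❓⬛⬛⬜⬜⬜⬜⬛⬜❓❓❓
❓⬛⬛⬜⬜⬜⬜⬛⬜❓❓❓
❓⬛⬛🚪⬜⬜⬜⬛⬜❓❓❓
❓❓❓⬜⬜⬜⬜⬜⬜❓❓❓
❓❓❓⬛⬛⬛⬛⬛⬛❓❓❓

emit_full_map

⬛⬛⬛⬛⬛⬛⬛⬛
⬛⬛⬛⬛⬛⬛⬛⬛
⬛⬛⬜⬜⬜🔴⬛⬜
⬛⬛⬜⬜⬜⬜⬛⬜
⬛⬛⬜⬜⬜⬜⬛⬜
⬛⬛🚪⬜⬜⬜⬛⬜
❓❓⬜⬜⬜⬜⬜⬜
❓❓⬛⬛⬛⬛⬛⬛
❓❓⬛⬛⬛⬛⬛⬛
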